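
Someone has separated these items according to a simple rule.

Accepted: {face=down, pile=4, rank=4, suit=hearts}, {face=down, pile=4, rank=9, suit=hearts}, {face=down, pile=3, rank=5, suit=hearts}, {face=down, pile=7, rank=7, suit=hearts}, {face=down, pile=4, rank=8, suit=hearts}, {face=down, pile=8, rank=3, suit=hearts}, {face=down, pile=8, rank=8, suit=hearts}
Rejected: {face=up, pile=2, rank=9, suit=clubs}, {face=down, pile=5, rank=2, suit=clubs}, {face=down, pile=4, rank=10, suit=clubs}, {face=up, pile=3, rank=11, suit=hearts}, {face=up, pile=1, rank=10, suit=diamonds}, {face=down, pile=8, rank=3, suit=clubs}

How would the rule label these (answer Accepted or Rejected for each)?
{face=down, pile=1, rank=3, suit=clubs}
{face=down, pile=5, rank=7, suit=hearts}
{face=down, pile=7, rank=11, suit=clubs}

'Accepted' ⟺ suit is hearts AND face is down.
{face=down, pile=1, rank=3, suit=clubs}: suit is clubs, face is down, doesn't qualify → Rejected. {face=down, pile=5, rank=7, suit=hearts}: suit is hearts, face is down, meets the rule → Accepted. {face=down, pile=7, rank=11, suit=clubs}: suit is clubs, face is down, doesn't qualify → Rejected.

Rejected, Accepted, Rejected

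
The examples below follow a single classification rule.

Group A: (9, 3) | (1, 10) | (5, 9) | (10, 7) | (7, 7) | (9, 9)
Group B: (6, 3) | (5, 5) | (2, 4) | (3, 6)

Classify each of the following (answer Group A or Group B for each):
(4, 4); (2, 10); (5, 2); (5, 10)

Group B, Group A, Group B, Group A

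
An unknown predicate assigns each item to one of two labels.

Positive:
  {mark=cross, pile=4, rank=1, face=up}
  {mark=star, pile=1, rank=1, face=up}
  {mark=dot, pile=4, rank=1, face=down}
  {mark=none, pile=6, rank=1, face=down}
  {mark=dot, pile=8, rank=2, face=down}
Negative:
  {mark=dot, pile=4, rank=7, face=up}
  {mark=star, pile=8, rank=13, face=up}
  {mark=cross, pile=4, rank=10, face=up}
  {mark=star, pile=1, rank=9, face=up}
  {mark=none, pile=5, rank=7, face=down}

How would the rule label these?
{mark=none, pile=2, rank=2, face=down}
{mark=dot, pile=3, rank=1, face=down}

Positive, Positive

One predicate separates the groups cleanly: rank ≤ 2.
{mark=none, pile=2, rank=2, face=down} → rank = 2 → Positive. {mark=dot, pile=3, rank=1, face=down} → rank = 1 → Positive.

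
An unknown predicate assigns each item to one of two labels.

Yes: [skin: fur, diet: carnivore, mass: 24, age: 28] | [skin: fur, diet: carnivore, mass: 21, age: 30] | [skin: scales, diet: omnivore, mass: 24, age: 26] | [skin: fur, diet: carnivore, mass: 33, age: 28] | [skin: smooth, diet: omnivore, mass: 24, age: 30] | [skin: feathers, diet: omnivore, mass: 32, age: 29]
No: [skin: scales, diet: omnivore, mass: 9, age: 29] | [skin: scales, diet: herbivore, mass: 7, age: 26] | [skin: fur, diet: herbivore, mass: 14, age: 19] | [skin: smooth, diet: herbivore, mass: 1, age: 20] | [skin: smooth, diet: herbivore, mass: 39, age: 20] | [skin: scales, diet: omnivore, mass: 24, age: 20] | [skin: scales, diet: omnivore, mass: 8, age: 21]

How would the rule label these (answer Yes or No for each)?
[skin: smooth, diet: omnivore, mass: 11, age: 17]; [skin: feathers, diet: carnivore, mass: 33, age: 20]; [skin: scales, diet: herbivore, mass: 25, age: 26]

No, No, Yes

All 'Yes' examples share one property — age ≥ 21 AND mass ≥ 14 — and every 'No' example lacks it.
[skin: smooth, diet: omnivore, mass: 11, age: 17]: No (age = 17, mass = 11). [skin: feathers, diet: carnivore, mass: 33, age: 20]: No (age = 20, mass = 33). [skin: scales, diet: herbivore, mass: 25, age: 26]: Yes (age = 26, mass = 25).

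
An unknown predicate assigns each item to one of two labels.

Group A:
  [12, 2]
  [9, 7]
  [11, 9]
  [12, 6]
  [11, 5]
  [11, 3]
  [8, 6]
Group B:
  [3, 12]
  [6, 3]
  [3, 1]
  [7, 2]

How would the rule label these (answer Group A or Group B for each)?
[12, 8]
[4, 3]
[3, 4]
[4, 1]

The distinguishing property — first ≥ 8 — holds for all the 'Group A' cases and none of the 'Group B' cases.

Group A, Group B, Group B, Group B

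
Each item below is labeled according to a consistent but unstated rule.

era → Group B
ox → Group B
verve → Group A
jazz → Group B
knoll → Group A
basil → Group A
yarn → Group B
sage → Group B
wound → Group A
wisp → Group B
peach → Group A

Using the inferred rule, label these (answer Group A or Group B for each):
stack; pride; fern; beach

Group A, Group A, Group B, Group A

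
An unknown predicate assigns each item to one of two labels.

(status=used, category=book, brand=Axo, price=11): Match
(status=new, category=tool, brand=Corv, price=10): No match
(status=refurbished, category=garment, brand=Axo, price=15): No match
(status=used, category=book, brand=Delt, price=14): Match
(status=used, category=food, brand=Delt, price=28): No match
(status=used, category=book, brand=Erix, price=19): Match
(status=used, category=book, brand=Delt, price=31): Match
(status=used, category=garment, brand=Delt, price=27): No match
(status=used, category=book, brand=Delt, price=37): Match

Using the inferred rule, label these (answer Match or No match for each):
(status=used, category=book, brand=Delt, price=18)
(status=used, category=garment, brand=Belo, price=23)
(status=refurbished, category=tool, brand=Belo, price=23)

Match, No match, No match

A rule that fits every label: category is book — true of each 'Match' example, false of each 'No match' one.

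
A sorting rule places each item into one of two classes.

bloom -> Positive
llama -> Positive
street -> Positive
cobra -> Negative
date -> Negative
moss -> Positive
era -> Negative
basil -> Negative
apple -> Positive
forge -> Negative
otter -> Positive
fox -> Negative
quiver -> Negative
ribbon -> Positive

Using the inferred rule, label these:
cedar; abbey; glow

The common property of the 'Positive' items is: has a double letter. No 'Negative' item has it.
cedar → no doubled letter → Negative.
abbey → 'bb' doubled → Positive.
glow → no doubled letter → Negative.

Negative, Positive, Negative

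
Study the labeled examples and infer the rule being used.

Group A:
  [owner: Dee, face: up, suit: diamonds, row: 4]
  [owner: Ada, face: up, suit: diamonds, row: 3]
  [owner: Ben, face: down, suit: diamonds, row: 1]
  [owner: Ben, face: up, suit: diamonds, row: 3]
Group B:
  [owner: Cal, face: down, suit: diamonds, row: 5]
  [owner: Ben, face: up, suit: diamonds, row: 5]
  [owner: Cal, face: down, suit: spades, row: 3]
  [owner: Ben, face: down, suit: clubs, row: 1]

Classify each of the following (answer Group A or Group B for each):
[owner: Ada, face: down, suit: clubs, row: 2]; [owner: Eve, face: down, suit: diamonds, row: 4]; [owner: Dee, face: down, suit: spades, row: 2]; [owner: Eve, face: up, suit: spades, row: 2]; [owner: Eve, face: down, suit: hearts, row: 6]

A rule that fits every label: suit is diamonds AND row ≤ 4 — true of each 'Group A' example, false of each 'Group B' one.
[owner: Ada, face: down, suit: clubs, row: 2] — suit is clubs, row = 2, hence Group B.
[owner: Eve, face: down, suit: diamonds, row: 4] — suit is diamonds, row = 4, hence Group A.
[owner: Dee, face: down, suit: spades, row: 2] — suit is spades, row = 2, hence Group B.
[owner: Eve, face: up, suit: spades, row: 2] — suit is spades, row = 2, hence Group B.
[owner: Eve, face: down, suit: hearts, row: 6] — suit is hearts, row = 6, hence Group B.

Group B, Group A, Group B, Group B, Group B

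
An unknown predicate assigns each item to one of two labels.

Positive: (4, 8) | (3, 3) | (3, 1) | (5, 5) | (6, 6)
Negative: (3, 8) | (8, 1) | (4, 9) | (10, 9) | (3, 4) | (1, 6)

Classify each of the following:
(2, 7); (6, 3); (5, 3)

One predicate separates the groups cleanly: sum is even.
(2, 7): Negative (2+7 = 9).
(6, 3): Negative (6+3 = 9).
(5, 3): Positive (5+3 = 8).

Negative, Negative, Positive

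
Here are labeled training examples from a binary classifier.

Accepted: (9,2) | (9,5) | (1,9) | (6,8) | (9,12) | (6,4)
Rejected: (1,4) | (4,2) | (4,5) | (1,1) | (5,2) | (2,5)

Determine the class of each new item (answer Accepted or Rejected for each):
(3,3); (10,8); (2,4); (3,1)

Rejected, Accepted, Rejected, Rejected

Every 'Accepted' example satisfies: sum ≥ 10. None of the 'Rejected' examples do.
Rejected: (3,3), since 3+3 = 6.
Accepted: (10,8), since 10+8 = 18.
Rejected: (2,4), since 2+4 = 6.
Rejected: (3,1), since 3+1 = 4.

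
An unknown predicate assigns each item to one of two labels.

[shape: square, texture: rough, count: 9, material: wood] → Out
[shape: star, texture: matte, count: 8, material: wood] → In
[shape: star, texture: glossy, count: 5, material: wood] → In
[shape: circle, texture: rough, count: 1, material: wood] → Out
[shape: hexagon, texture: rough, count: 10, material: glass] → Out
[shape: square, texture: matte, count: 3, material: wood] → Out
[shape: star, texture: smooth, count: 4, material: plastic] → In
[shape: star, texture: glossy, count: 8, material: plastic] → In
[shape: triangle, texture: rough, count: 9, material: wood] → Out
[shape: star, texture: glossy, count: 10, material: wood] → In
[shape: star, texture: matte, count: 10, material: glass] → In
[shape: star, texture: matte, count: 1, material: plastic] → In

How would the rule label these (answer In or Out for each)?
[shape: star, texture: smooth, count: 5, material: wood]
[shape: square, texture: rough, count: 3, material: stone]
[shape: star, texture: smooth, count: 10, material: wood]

In, Out, In

The distinguishing property — shape is star — holds for all the 'In' cases and none of the 'Out' cases.
[shape: star, texture: smooth, count: 5, material: wood]: shape is star, checks out → In.
[shape: square, texture: rough, count: 3, material: stone]: shape is square, doesn't qualify → Out.
[shape: star, texture: smooth, count: 10, material: wood]: shape is star, checks out → In.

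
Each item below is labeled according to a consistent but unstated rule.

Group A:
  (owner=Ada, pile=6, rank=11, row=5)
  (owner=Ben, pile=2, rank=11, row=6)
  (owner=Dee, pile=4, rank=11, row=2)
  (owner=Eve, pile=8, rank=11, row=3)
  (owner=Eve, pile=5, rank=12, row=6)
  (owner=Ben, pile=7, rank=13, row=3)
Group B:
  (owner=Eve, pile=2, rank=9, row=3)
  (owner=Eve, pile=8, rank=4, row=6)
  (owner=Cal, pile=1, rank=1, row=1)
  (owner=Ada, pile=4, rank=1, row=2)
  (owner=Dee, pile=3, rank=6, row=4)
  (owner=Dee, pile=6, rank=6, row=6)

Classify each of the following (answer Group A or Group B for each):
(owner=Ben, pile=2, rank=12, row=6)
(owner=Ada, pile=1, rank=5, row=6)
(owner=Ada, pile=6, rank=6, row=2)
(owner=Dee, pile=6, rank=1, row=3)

The common property of the 'Group A' items is: rank ≥ 11. No 'Group B' item has it.

Group A, Group B, Group B, Group B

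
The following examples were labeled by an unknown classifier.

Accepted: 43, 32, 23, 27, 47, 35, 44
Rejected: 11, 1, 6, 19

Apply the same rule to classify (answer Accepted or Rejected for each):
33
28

Accepted, Accepted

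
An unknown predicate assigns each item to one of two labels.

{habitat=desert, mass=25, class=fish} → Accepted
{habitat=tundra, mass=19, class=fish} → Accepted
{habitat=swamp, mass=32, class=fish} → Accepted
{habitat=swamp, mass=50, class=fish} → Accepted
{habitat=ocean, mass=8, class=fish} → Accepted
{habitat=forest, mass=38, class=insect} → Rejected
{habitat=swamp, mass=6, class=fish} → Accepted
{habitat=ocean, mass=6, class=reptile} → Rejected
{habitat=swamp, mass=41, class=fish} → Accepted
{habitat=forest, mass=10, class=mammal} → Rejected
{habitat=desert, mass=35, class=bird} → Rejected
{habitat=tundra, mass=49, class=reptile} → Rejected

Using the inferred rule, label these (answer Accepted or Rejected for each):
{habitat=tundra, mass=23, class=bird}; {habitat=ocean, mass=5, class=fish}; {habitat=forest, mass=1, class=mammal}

The classifier is using: class is fish.
{habitat=tundra, mass=23, class=bird} — class is bird, hence Rejected.
{habitat=ocean, mass=5, class=fish} — class is fish, hence Accepted.
{habitat=forest, mass=1, class=mammal} — class is mammal, hence Rejected.

Rejected, Accepted, Rejected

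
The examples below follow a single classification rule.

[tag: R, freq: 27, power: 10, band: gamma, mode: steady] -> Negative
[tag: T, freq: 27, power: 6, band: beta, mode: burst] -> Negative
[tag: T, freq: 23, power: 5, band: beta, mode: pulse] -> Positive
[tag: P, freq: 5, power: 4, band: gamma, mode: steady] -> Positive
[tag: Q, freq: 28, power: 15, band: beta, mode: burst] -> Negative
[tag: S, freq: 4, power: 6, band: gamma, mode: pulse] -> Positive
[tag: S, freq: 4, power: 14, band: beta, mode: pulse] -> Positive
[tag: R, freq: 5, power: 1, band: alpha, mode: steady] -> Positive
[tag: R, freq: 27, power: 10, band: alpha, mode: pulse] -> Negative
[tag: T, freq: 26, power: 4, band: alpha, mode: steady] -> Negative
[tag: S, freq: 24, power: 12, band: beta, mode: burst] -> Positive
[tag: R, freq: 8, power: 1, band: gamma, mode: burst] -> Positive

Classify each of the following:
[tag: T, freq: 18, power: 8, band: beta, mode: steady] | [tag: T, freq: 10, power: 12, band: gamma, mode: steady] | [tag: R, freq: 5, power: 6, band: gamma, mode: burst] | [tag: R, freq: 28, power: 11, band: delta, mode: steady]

Positive, Positive, Positive, Negative

The rule appears to be: freq ≤ 24.
[tag: T, freq: 18, power: 8, band: beta, mode: steady]: freq = 18 — fits, so Positive. [tag: T, freq: 10, power: 12, band: gamma, mode: steady]: freq = 10 — fits, so Positive. [tag: R, freq: 5, power: 6, band: gamma, mode: burst]: freq = 5 — fits, so Positive. [tag: R, freq: 28, power: 11, band: delta, mode: steady]: freq = 28 — doesn't match, so Negative.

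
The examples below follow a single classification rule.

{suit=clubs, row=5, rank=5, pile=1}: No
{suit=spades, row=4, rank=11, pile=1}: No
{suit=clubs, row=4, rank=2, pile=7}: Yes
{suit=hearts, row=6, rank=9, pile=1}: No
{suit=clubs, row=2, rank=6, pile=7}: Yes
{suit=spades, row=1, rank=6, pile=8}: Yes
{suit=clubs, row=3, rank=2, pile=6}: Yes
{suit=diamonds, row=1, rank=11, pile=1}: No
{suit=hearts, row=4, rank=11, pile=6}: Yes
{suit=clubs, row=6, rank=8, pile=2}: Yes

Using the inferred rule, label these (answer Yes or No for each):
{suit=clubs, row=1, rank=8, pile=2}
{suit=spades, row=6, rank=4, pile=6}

The pattern is that an item is 'Yes' exactly when: pile ≥ 2.
{suit=clubs, row=1, rank=8, pile=2} — pile = 2, hence Yes.
{suit=spades, row=6, rank=4, pile=6} — pile = 6, hence Yes.

Yes, Yes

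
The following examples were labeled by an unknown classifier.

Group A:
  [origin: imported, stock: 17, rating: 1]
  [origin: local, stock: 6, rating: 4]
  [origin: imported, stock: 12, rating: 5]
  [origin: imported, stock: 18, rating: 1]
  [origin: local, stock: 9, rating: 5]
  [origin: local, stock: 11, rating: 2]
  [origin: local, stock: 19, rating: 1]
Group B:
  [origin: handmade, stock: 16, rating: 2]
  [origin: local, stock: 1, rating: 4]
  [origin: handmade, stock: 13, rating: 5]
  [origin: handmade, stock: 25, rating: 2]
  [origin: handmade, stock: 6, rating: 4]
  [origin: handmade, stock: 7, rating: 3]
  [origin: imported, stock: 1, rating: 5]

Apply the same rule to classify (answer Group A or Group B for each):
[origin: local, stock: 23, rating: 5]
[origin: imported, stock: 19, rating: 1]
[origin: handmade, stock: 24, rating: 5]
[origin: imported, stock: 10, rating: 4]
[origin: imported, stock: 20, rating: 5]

Group A, Group A, Group B, Group A, Group A

The common property of the 'Group A' items is: origin is not handmade AND stock ≥ 6. No 'Group B' item has it.
[origin: local, stock: 23, rating: 5] → origin is local, stock = 23 → Group A.
[origin: imported, stock: 19, rating: 1] → origin is imported, stock = 19 → Group A.
[origin: handmade, stock: 24, rating: 5] → origin is handmade, stock = 24 → Group B.
[origin: imported, stock: 10, rating: 4] → origin is imported, stock = 10 → Group A.
[origin: imported, stock: 20, rating: 5] → origin is imported, stock = 20 → Group A.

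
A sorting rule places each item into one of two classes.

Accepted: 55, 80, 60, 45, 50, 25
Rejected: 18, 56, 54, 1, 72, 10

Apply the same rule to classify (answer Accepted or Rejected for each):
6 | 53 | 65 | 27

Rejected, Rejected, Accepted, Rejected

'Accepted' ⟺ multiple of 5 AND at least 18.
6 — 6 = 5·1 + 1, 6 < 18, hence Rejected. 53 — 53 = 5·10 + 3, 53 ≥ 18, hence Rejected. 65 — 65 = 5·13, 65 ≥ 18, hence Accepted. 27 — 27 = 5·5 + 2, 27 ≥ 18, hence Rejected.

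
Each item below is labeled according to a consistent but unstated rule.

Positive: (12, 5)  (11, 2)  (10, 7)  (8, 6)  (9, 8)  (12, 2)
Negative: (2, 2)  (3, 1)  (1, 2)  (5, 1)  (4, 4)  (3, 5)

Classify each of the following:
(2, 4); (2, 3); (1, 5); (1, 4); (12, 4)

Negative, Negative, Negative, Negative, Positive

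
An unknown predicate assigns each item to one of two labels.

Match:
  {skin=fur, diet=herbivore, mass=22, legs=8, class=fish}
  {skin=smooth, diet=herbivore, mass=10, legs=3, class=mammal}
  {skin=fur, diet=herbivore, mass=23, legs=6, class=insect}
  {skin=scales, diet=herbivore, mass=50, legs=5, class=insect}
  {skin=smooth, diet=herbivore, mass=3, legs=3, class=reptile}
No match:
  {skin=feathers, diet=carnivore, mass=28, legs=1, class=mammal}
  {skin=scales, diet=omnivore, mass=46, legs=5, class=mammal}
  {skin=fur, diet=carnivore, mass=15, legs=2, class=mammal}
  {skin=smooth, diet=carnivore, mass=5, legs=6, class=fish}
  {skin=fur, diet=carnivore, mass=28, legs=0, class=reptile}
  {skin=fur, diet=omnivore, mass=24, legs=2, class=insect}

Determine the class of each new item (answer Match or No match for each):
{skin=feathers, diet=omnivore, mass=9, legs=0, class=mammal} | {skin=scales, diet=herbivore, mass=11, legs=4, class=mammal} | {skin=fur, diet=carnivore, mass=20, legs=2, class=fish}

No match, Match, No match

'Match' ⟺ diet is herbivore.
{skin=feathers, diet=omnivore, mass=9, legs=0, class=mammal} — diet is omnivore, hence No match.
{skin=scales, diet=herbivore, mass=11, legs=4, class=mammal} — diet is herbivore, hence Match.
{skin=fur, diet=carnivore, mass=20, legs=2, class=fish} — diet is carnivore, hence No match.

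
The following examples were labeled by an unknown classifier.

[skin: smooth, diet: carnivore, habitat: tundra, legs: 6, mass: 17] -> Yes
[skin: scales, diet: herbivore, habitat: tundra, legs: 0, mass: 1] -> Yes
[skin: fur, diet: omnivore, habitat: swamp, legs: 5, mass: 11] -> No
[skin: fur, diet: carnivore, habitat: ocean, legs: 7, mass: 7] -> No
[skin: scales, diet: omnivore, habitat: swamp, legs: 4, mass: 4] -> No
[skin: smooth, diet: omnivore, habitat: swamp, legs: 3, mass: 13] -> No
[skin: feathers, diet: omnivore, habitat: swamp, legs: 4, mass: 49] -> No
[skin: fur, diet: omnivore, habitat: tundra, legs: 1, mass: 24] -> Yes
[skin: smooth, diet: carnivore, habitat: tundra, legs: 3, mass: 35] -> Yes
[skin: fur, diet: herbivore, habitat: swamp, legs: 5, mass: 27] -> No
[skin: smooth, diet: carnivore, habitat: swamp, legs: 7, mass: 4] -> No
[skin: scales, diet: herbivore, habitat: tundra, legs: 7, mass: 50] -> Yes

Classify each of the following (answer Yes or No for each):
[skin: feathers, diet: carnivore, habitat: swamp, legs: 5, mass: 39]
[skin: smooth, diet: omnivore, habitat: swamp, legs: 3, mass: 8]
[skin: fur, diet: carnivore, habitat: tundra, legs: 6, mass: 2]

No, No, Yes

The common property of the 'Yes' items is: habitat is tundra. No 'No' item has it.
[skin: feathers, diet: carnivore, habitat: swamp, legs: 5, mass: 39]: habitat is swamp, does not satisfy this → No. [skin: smooth, diet: omnivore, habitat: swamp, legs: 3, mass: 8]: habitat is swamp, does not satisfy this → No. [skin: fur, diet: carnivore, habitat: tundra, legs: 6, mass: 2]: habitat is tundra, meets the rule → Yes.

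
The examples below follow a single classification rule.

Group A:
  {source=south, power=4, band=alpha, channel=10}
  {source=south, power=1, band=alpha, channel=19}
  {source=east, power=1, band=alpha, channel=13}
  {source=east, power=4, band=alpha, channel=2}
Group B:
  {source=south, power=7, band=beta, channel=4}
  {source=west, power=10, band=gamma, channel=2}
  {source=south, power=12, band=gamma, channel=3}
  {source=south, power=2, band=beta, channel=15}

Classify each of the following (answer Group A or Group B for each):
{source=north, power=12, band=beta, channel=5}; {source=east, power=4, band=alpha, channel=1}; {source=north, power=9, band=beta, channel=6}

Group B, Group A, Group B

The classifier is using: band is alpha.
Group B: {source=north, power=12, band=beta, channel=5}, since band is beta.
Group A: {source=east, power=4, band=alpha, channel=1}, since band is alpha.
Group B: {source=north, power=9, band=beta, channel=6}, since band is beta.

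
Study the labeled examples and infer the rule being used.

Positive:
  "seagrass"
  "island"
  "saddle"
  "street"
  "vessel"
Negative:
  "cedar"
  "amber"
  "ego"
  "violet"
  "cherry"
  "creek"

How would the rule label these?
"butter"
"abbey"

Negative, Negative

All 'Positive' examples share one property — contains 's' — and every 'Negative' example lacks it.
"butter": Negative (no 's'). "abbey": Negative (no 's').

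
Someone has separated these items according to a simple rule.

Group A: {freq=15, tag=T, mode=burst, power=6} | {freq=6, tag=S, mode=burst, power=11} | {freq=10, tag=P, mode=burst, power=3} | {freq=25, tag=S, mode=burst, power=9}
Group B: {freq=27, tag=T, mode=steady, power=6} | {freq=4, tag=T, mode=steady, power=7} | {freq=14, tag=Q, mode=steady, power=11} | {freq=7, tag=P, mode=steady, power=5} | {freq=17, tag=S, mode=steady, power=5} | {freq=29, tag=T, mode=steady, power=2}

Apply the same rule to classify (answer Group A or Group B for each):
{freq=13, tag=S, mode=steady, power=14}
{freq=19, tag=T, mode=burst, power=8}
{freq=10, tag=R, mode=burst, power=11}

Group B, Group A, Group A

A rule that fits every label: mode is burst — true of each 'Group A' example, false of each 'Group B' one.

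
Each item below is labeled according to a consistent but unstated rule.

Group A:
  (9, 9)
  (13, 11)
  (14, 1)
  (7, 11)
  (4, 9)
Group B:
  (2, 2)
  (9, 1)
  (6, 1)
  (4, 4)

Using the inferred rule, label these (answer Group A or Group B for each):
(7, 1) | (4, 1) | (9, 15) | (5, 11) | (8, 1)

A rule that fits every label: sum ≥ 13 — true of each 'Group A' example, false of each 'Group B' one.
(7, 1): 7+1 = 8 — doesn't qualify, so Group B.
(4, 1): 4+1 = 5 — doesn't qualify, so Group B.
(9, 15): 9+15 = 24 — fits, so Group A.
(5, 11): 5+11 = 16 — fits, so Group A.
(8, 1): 8+1 = 9 — doesn't qualify, so Group B.

Group B, Group B, Group A, Group A, Group B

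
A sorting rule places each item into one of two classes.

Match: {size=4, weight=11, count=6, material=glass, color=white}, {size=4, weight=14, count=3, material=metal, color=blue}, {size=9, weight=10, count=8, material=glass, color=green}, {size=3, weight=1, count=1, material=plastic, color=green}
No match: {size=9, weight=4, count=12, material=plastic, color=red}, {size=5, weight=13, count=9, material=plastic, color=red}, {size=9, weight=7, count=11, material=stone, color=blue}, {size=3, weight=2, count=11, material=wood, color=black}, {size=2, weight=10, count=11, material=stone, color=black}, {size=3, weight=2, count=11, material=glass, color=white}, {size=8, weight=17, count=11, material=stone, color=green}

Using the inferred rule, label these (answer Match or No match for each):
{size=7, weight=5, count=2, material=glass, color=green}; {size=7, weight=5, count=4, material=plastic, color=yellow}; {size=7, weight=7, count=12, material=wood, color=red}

The rule appears to be: count ≤ 8.
Match: {size=7, weight=5, count=2, material=glass, color=green}, since count = 2.
Match: {size=7, weight=5, count=4, material=plastic, color=yellow}, since count = 4.
No match: {size=7, weight=7, count=12, material=wood, color=red}, since count = 12.

Match, Match, No match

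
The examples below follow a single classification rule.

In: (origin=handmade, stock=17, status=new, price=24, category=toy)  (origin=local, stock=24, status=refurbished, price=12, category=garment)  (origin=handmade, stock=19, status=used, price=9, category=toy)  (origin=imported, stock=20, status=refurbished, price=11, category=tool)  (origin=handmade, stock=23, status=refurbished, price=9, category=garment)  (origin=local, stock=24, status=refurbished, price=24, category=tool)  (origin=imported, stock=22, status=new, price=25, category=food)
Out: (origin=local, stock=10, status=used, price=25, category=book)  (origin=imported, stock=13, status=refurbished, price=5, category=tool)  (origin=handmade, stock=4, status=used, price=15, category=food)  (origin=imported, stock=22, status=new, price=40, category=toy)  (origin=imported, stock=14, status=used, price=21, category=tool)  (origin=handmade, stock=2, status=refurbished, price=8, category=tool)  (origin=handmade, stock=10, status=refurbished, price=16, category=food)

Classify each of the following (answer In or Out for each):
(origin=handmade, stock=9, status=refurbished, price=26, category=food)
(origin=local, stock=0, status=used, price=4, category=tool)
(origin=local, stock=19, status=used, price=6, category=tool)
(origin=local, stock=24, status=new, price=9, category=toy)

Out, Out, In, In

'In' ⟺ price ≤ 25 AND stock ≥ 17.
(origin=handmade, stock=9, status=refurbished, price=26, category=food): price = 26, stock = 9 — does not fit, so Out. (origin=local, stock=0, status=used, price=4, category=tool): price = 4, stock = 0 — does not fit, so Out. (origin=local, stock=19, status=used, price=6, category=tool): price = 6, stock = 19 — satisfies this, so In. (origin=local, stock=24, status=new, price=9, category=toy): price = 9, stock = 24 — satisfies this, so In.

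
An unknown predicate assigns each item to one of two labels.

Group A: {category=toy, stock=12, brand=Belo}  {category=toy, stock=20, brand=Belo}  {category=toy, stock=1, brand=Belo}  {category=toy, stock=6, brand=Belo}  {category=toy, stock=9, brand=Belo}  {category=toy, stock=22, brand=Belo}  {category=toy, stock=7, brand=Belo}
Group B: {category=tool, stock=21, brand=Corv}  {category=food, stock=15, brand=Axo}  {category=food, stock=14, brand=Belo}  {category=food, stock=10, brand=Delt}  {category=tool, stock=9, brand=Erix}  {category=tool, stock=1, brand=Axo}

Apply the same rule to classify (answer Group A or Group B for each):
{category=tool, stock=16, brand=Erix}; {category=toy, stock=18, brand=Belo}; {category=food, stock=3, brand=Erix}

Every 'Group A' example satisfies: category is toy. None of the 'Group B' examples do.
Group B: {category=tool, stock=16, brand=Erix}, since category is tool.
Group A: {category=toy, stock=18, brand=Belo}, since category is toy.
Group B: {category=food, stock=3, brand=Erix}, since category is food.

Group B, Group A, Group B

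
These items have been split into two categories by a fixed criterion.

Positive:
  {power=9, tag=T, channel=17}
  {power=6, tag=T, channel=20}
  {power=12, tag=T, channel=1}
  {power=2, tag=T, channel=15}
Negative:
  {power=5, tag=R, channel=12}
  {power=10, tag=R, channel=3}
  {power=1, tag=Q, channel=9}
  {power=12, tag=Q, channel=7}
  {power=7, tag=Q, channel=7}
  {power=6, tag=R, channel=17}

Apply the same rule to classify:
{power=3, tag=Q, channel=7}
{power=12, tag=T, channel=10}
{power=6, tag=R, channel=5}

The common property of the 'Positive' items is: tag is T. No 'Negative' item has it.
Negative: {power=3, tag=Q, channel=7}, since tag is Q. Positive: {power=12, tag=T, channel=10}, since tag is T. Negative: {power=6, tag=R, channel=5}, since tag is R.

Negative, Positive, Negative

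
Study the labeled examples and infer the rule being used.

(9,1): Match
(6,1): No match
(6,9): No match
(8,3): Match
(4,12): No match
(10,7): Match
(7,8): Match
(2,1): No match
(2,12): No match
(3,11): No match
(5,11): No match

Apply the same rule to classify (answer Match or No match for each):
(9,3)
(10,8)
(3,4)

Match, Match, No match

One predicate separates the groups cleanly: first ≥ 7.
Match: (9,3), since first 9. Match: (10,8), since first 10. No match: (3,4), since first 3.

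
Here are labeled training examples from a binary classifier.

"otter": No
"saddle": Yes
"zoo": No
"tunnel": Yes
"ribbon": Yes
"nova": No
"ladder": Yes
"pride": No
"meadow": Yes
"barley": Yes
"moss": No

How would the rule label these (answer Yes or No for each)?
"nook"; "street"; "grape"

Rule: length 6. This holds for each 'Yes' example and fails for each 'No' one.
"nook": length 4 — does not satisfy this, so No. "street": length 6 — satisfies this, so Yes. "grape": length 5 — does not satisfy this, so No.

No, Yes, No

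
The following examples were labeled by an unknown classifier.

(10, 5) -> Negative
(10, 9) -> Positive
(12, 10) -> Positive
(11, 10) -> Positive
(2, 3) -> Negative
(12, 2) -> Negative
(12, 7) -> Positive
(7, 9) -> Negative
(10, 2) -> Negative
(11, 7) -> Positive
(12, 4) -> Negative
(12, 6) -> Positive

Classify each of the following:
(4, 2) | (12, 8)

Negative, Positive

The simplest hypothesis consistent with all the labels is: sum ≥ 18.
(4, 2) — 4+2 = 6, hence Negative. (12, 8) — 12+8 = 20, hence Positive.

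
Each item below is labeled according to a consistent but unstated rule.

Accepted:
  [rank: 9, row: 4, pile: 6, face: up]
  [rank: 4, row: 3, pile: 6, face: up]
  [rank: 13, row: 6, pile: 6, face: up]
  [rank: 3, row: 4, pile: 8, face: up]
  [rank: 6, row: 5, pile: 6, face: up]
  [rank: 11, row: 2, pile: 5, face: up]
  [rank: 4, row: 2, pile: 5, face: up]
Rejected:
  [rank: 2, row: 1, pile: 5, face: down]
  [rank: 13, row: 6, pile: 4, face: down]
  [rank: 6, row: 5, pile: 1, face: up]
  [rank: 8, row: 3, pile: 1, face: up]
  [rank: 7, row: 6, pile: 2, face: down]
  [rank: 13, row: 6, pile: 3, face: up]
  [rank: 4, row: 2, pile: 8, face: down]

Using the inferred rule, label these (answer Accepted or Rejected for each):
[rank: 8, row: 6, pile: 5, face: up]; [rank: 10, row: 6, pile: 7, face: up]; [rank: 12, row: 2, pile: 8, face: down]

The simplest hypothesis consistent with all the labels is: face is up AND pile ≥ 4.
Accepted: [rank: 8, row: 6, pile: 5, face: up], since face is up, pile = 5. Accepted: [rank: 10, row: 6, pile: 7, face: up], since face is up, pile = 7. Rejected: [rank: 12, row: 2, pile: 8, face: down], since face is down, pile = 8.

Accepted, Accepted, Rejected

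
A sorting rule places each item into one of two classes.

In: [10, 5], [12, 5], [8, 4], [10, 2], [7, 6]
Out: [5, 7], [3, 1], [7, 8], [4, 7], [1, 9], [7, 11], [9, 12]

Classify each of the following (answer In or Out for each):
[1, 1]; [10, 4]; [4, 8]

One predicate separates the groups cleanly: first > second AND sum ≥ 10.
[1, 1]: 1 = 1, 1+1 = 2 — does not satisfy this, so Out. [10, 4]: 10 > 4, 10+4 = 14 — qualifies, so In. [4, 8]: 4 < 8, 4+8 = 12 — does not satisfy this, so Out.

Out, In, Out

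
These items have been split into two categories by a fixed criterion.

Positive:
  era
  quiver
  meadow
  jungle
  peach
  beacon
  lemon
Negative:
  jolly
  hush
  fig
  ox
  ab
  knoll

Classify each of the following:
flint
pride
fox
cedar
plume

Negative, Positive, Negative, Positive, Positive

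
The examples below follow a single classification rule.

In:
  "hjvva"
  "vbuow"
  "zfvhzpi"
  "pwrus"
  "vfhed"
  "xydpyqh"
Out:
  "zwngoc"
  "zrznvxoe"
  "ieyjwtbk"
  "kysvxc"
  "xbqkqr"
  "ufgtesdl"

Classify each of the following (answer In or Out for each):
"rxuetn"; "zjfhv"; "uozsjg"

Out, In, Out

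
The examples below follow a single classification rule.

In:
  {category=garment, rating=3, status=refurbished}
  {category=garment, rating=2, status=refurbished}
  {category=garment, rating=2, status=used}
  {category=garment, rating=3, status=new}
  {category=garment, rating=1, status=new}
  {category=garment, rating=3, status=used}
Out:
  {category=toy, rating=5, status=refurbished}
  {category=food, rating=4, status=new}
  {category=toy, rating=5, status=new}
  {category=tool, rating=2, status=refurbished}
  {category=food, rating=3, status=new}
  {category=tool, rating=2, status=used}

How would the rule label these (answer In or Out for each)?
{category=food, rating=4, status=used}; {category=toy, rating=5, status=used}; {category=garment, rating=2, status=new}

Out, Out, In

A rule that fits every label: category is garment — true of each 'In' example, false of each 'Out' one.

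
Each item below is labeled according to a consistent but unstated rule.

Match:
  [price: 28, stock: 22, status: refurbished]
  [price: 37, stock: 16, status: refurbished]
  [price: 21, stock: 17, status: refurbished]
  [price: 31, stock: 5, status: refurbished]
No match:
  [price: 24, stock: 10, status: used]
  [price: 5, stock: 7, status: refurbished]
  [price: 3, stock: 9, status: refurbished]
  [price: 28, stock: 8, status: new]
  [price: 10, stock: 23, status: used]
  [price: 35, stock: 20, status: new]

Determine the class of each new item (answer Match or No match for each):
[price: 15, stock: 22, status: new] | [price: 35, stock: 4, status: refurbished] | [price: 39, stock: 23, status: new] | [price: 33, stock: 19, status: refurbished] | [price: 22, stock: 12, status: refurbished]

No match, Match, No match, Match, Match

One predicate separates the groups cleanly: status is refurbished AND price ≥ 10.
[price: 15, stock: 22, status: new]: status is new, price = 15 — doesn't qualify, so No match.
[price: 35, stock: 4, status: refurbished]: status is refurbished, price = 35 — matches, so Match.
[price: 39, stock: 23, status: new]: status is new, price = 39 — doesn't qualify, so No match.
[price: 33, stock: 19, status: refurbished]: status is refurbished, price = 33 — matches, so Match.
[price: 22, stock: 12, status: refurbished]: status is refurbished, price = 22 — matches, so Match.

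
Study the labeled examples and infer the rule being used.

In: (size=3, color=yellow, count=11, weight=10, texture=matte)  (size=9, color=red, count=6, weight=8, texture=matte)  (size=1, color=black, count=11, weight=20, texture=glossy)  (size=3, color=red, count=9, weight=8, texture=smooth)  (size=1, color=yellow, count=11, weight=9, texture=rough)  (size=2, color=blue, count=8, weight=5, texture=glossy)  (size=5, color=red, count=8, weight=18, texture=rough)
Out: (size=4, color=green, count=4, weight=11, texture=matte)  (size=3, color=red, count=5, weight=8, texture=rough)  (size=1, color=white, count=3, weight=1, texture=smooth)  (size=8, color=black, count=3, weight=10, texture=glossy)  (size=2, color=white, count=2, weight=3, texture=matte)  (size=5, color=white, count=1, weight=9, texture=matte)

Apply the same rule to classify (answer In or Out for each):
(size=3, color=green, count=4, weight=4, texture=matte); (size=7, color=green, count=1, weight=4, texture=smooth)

Out, Out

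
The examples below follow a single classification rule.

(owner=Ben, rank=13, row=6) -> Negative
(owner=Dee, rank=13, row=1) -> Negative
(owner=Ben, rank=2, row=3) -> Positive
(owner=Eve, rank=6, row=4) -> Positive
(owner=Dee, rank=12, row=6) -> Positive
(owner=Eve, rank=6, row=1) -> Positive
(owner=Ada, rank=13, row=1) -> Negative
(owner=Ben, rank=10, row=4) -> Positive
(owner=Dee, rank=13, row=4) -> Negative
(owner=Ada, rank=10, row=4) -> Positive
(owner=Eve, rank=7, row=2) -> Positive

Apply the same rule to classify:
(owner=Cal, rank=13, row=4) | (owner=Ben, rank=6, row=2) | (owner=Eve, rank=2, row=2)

The rule appears to be: rank ≤ 12.
(owner=Cal, rank=13, row=4) → rank = 13 → Negative. (owner=Ben, rank=6, row=2) → rank = 6 → Positive. (owner=Eve, rank=2, row=2) → rank = 2 → Positive.

Negative, Positive, Positive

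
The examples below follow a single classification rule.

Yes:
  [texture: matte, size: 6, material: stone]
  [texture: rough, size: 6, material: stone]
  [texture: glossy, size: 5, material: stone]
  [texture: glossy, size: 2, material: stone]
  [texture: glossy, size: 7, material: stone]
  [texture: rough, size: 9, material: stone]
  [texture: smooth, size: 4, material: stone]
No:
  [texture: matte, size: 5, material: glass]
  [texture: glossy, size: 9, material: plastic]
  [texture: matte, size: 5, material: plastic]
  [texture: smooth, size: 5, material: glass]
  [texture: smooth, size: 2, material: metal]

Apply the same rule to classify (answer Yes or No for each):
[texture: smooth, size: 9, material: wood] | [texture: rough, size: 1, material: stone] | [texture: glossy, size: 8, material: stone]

Checking candidate rules against both groups, what survives is: material is stone.
No: [texture: smooth, size: 9, material: wood], since material is wood.
Yes: [texture: rough, size: 1, material: stone], since material is stone.
Yes: [texture: glossy, size: 8, material: stone], since material is stone.

No, Yes, Yes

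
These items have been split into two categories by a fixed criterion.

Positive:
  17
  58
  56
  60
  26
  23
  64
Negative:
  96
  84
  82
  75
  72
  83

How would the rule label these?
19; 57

Positive, Positive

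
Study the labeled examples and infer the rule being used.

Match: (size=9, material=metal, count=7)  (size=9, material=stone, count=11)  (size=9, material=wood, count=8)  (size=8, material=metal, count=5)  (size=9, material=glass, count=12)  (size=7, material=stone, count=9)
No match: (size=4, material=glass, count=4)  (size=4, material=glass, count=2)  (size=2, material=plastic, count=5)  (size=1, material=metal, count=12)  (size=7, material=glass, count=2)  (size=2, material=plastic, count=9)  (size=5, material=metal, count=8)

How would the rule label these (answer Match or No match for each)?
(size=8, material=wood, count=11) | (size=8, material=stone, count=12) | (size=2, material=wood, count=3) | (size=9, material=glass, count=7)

Match, Match, No match, Match

All 'Match' examples share one property — count ≥ 4 AND size ≥ 7 — and every 'No match' example lacks it.
(size=8, material=wood, count=11): count = 11, size = 8, passes → Match.
(size=8, material=stone, count=12): count = 12, size = 8, passes → Match.
(size=2, material=wood, count=3): count = 3, size = 2, doesn't qualify → No match.
(size=9, material=glass, count=7): count = 7, size = 9, passes → Match.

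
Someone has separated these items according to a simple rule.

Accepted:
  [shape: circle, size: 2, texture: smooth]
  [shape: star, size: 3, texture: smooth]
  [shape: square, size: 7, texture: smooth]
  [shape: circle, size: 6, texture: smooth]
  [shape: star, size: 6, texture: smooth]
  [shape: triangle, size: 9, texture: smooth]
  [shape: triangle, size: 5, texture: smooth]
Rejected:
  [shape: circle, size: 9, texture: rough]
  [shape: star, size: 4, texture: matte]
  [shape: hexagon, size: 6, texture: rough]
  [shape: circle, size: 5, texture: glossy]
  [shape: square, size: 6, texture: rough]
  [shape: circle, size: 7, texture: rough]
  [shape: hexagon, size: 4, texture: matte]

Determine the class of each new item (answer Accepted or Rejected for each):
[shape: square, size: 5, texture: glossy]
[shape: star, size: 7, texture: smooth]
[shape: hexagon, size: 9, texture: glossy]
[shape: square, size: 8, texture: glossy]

Rejected, Accepted, Rejected, Rejected

The classifier is using: texture is smooth.
[shape: square, size: 5, texture: glossy]: texture is glossy, does not satisfy this → Rejected.
[shape: star, size: 7, texture: smooth]: texture is smooth, checks out → Accepted.
[shape: hexagon, size: 9, texture: glossy]: texture is glossy, does not satisfy this → Rejected.
[shape: square, size: 8, texture: glossy]: texture is glossy, does not satisfy this → Rejected.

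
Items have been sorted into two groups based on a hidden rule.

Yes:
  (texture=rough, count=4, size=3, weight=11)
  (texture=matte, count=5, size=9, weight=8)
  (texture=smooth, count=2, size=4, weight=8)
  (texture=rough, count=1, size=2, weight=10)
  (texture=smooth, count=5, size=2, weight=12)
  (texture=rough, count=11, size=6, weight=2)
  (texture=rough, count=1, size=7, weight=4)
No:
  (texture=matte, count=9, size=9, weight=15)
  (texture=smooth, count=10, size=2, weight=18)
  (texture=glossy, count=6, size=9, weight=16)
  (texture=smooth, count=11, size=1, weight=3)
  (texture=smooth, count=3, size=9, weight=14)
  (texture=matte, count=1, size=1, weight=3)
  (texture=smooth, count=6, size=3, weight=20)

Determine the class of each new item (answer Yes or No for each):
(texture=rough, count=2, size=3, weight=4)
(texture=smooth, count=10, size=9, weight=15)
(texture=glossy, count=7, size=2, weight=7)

Every 'Yes' example satisfies: weight ≤ 12 AND size ≥ 2. None of the 'No' examples do.
(texture=rough, count=2, size=3, weight=4) → weight = 4, size = 3 → Yes. (texture=smooth, count=10, size=9, weight=15) → weight = 15, size = 9 → No. (texture=glossy, count=7, size=2, weight=7) → weight = 7, size = 2 → Yes.

Yes, No, Yes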